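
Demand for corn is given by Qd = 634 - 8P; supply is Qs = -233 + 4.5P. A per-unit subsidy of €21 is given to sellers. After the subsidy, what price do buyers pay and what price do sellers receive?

Pre-subsidy: 634 - 8P = -233 + 4.5P gives P* = 69.36, Q* = 79.12.
With the subsidy, sellers receive Ps = Pb + 21 for each unit, where Pb is the price buyers pay.
Supply in terms of Pb becomes Qs = -233 + 4.5(Pb + 21) = -138.5 + 4.5Pb. Setting this equal to demand: 634 - 8Pb = -138.5 + 4.5Pb, so Pb = 61.8.
Sellers receive Ps = 61.8 + 21 = 82.8; Q' = 634 − 8·61.8 = 139.6.

Buyers pay €61.8; sellers receive €82.8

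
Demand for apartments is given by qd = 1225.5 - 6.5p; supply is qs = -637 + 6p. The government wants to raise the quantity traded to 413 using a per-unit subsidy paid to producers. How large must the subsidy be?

At q = 413, invert demand for the buyer price: pb = (1225.5 − 413)/6.5 = 125; invert supply for the seller price: ps = (413 − (-637))/6 = 175.
The subsidy must fill the gap: s = ps − pb = 175 − 125 = 50.

Required subsidy s = 50 per unit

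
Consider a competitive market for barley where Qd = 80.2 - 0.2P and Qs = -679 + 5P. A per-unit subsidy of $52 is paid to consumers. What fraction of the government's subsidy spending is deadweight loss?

DWL / government spending = 5/61

Pre-subsidy: 80.2 - 0.2P = -679 + 5P gives P* = 146, Q* = 51.
With the rebate, buyers effectively pay Pb = Ps − 52, where Ps is the price sellers receive.
Demand in terms of Ps becomes Qd = 80.2 − 0.2(Ps − 52) = 90.6 - 0.2Ps. Setting this equal to supply: 90.6 - 0.2Ps = -679 + 5Ps, so Ps = 148.
Buyers pay Pb = 148 − 52 = 96; Q' = -679 + 5·148 = 61.
ΔCS = ½(51 + 61)(146 − 96) = 2800; ΔPS = ½(51 + 61)(148 − 146) = 112.
Government spending = 52 × 61 = 3172.
DWL = ½ × 52 × (61 − 51) = 260; fraction = 260 / 3172 = 5/61.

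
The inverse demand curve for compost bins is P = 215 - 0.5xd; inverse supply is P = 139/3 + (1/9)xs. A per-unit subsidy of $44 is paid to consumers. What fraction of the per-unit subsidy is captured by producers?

Pre-subsidy: 215 - 0.5x = 139/3 + (1/9)x gives x* = 276 and P* = 77.
With the rebate, buyers effectively pay Pb = Ps − 44, where Ps is the price sellers receive.
On the curves, Pb = 215 - 0.5x and Ps = 139/3 + (1/9)x; the wedge Ps − Pb = 44 gives 139/3 + (1/9)x − (215 - 0.5x) = 44, so x' = 348.
Then Pb = 215 − 0.5·348 = 41 and Ps = 139/3 + (1/9)·348 = 85.
Buyers' price falls by P* − Pb = 77 − 41 = 36; sellers' price rises by Ps − P* = 85 − 77 = 8.
So producers capture 8/44 = 2/11 of each unit of subsidy.

Producer share = 2/11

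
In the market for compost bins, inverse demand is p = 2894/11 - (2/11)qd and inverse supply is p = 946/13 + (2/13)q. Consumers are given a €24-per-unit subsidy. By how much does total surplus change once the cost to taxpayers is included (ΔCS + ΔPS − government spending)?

Net change in total surplus = -€858

Pre-subsidy: 2894/11 - (2/11)q = 946/13 + (2/13)q gives q* = 567 and p* = 160.
With the rebate, buyers effectively pay pb = ps − 24, where ps is the price sellers receive.
On the curves, pb = 2894/11 - (2/11)q and ps = 946/13 + (2/13)q; the wedge ps − pb = 24 gives 946/13 + (2/13)q − (2894/11 - (2/11)q) = 24, so q' = 638.5.
Then pb = 2894/11 − (2/11)·638.5 = 147 and ps = 946/13 + (2/13)·638.5 = 171.
ΔCS = ½(567 + 638.5)(160 − 147) = 7835.75; ΔPS = ½(567 + 638.5)(171 − 160) = 6630.25.
Government spending = 24 × 638.5 = 15324.
Net change = 7835.75 + 6630.25 − 15324 = -858. The loss equals the DWL triangle ½·24·71.5.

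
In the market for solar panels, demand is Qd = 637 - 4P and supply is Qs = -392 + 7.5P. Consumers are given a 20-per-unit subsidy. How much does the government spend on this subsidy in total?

Pre-subsidy: 637 - 4P = -392 + 7.5P gives P* = 2058/23, Q* = 6419/23.
With the rebate, buyers effectively pay Pb = Ps − 20, where Ps is the price sellers receive.
Demand in terms of Ps becomes Qd = 637 − 4(Ps − 20) = 717 - 4Ps. Setting this equal to supply: 717 - 4Ps = -392 + 7.5Ps, so Ps = 2218/23.
Buyers pay Pb = 2218/23 − 20 = 1758/23; Q' = -392 + 7.5·(2218/23) = 7619/23.
Government outlay = subsidy × quantity = 20 × 7619/23 = 152380/23.

Government cost = 152380/23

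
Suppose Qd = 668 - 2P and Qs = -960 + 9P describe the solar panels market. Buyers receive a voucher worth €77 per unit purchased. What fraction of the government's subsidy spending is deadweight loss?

DWL / government spending = 21/166

Pre-subsidy: 668 - 2P = -960 + 9P gives P* = 148, Q* = 372.
With the rebate, buyers effectively pay Pb = Ps − 77, where Ps is the price sellers receive.
Demand in terms of Ps becomes Qd = 668 − 2(Ps − 77) = 822 - 2Ps. Setting this equal to supply: 822 - 2Ps = -960 + 9Ps, so Ps = 162.
Buyers pay Pb = 162 − 77 = 85; Q' = -960 + 9·162 = 498.
ΔCS = ½(372 + 498)(148 − 85) = 27405; ΔPS = ½(372 + 498)(162 − 148) = 6090.
Government spending = 77 × 498 = 38346.
DWL = ½ × 77 × (498 − 372) = 4851; fraction = 4851 / 38346 = 21/166.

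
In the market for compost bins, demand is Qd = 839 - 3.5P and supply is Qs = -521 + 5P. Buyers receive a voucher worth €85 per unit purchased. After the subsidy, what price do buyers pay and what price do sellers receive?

Buyers pay €110; sellers receive €195

Pre-subsidy: 839 - 3.5P = -521 + 5P gives P* = 160, Q* = 279.
With the rebate, buyers effectively pay Pb = Ps − 85, where Ps is the price sellers receive.
Demand in terms of Ps becomes Qd = 839 − 3.5(Ps − 85) = 1136.5 - 3.5Ps. Setting this equal to supply: 1136.5 - 3.5Ps = -521 + 5Ps, so Ps = 195.
Buyers pay Pb = 195 − 85 = 110; Q' = -521 + 5·195 = 454.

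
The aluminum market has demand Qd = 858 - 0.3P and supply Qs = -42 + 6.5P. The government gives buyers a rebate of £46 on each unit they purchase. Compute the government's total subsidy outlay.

Pre-subsidy: 858 - 0.3P = -42 + 6.5P gives P* = 2250/17, Q* = 13911/17.
With the rebate, buyers effectively pay Pb = Ps − 46, where Ps is the price sellers receive.
Demand in terms of Ps becomes Qd = 858 − 0.3(Ps − 46) = 871.8 - 0.3Ps. Setting this equal to supply: 871.8 - 0.3Ps = -42 + 6.5Ps, so Ps = 4569/34.
Buyers pay Pb = 4569/34 − 46 = 3005/34; Q' = -42 + 6.5·(4569/34) = 56541/68.
Government outlay = subsidy × quantity = 46 × 56541/68 = 1300443/34.

Government cost = 1300443/34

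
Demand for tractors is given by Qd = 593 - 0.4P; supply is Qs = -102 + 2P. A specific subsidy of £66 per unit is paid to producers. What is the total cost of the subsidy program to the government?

Pre-subsidy: 593 - 0.4P = -102 + 2P gives P* = 3475/12, Q* = 2863/6.
With the subsidy, sellers receive Ps = Pb + 66 for each unit, where Pb is the price buyers pay.
Supply in terms of Pb becomes Qs = -102 + 2(Pb + 66) = 30 + 2Pb. Setting this equal to demand: 593 - 0.4Pb = 30 + 2Pb, so Pb = 2815/12.
Sellers receive Ps = 2815/12 + 66 = 3607/12; Q' = 593 − 0.4·(2815/12) = 2995/6.
Government outlay = subsidy × quantity = 66 × 2995/6 = 32945.

Government cost = £32945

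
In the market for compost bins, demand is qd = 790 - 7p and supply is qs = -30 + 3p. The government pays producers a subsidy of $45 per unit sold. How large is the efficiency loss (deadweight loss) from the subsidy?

Deadweight loss = $2126.25

Pre-subsidy: 790 - 7p = -30 + 3p gives p* = 82, q* = 216.
With the subsidy, sellers receive ps = pb + 45 for each unit, where pb is the price buyers pay.
Supply in terms of pb becomes qs = -30 + 3(pb + 45) = 105 + 3pb. Setting this equal to demand: 790 - 7pb = 105 + 3pb, so pb = 68.5.
Sellers receive ps = 68.5 + 45 = 113.5; q' = 790 − 7·68.5 = 310.5.
The subsidy expands output by 310.5 − 216 = 94.5 past the efficient level; on those units the gap between marginal cost and willingness to pay runs from 0 up to 45.
DWL = ½ × 45 × 94.5 = 2126.25.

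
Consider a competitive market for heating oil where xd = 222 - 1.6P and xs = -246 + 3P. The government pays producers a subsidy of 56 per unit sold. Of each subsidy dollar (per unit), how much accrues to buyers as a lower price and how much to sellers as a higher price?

Pre-subsidy: 222 - 1.6P = -246 + 3P gives P* = 2340/23, x* = 1362/23.
With the subsidy, sellers receive Ps = Pb + 56 for each unit, where Pb is the price buyers pay.
Supply in terms of Pb becomes xs = -246 + 3(Pb + 56) = -78 + 3Pb. Setting this equal to demand: 222 - 1.6Pb = -78 + 3Pb, so Pb = 1500/23.
Sellers receive Ps = 1500/23 + 56 = 2788/23; x' = 222 − 1.6·(1500/23) = 2706/23.
Buyers' price falls by P* − Pb = 2340/23 − 1500/23 = 840/23; sellers' price rises by Ps − P* = 2788/23 − 2340/23 = 448/23.

Buyers gain 840/23 per unit; sellers gain 448/23 per unit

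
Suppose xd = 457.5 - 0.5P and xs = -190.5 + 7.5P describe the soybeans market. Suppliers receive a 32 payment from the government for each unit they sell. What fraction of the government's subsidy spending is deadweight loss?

Pre-subsidy: 457.5 - 0.5P = -190.5 + 7.5P gives P* = 81, x* = 417.
With the subsidy, sellers receive Ps = Pb + 32 for each unit, where Pb is the price buyers pay.
Supply in terms of Pb becomes xs = -190.5 + 7.5(Pb + 32) = 49.5 + 7.5Pb. Setting this equal to demand: 457.5 - 0.5Pb = 49.5 + 7.5Pb, so Pb = 51.
Sellers receive Ps = 51 + 32 = 83; x' = 457.5 − 0.5·51 = 432.
ΔCS = ½(417 + 432)(81 − 51) = 12735; ΔPS = ½(417 + 432)(83 − 81) = 849.
Government spending = 32 × 432 = 13824.
DWL = ½ × 32 × (432 − 417) = 240; fraction = 240 / 13824 = 5/288.

DWL / government spending = 5/288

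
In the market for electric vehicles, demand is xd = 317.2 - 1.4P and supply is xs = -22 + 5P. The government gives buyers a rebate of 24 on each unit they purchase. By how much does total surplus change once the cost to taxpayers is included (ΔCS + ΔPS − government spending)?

Pre-subsidy: 317.2 - 1.4P = -22 + 5P gives P* = 53, x* = 243.
With the rebate, buyers effectively pay Pb = Ps − 24, where Ps is the price sellers receive.
Demand in terms of Ps becomes xd = 317.2 − 1.4(Ps − 24) = 350.8 - 1.4Ps. Setting this equal to supply: 350.8 - 1.4Ps = -22 + 5Ps, so Ps = 58.25.
Buyers pay Pb = 58.25 − 24 = 34.25; x' = -22 + 5·58.25 = 269.25.
ΔCS = ½(243 + 269.25)(53 − 34.25) = 4802.34375; ΔPS = ½(243 + 269.25)(58.25 − 53) = 1344.65625.
Government spending = 24 × 269.25 = 6462.
Net change = 4802.34375 + 1344.65625 − 6462 = -315. The loss equals the DWL triangle ½·24·26.25.

Net change in total surplus = -315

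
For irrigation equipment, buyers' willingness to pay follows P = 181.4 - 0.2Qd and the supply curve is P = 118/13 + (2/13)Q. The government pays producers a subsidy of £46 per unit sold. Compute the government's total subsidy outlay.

Government cost = £28382

Pre-subsidy: 181.4 - 0.2Q = 118/13 + (2/13)Q gives Q* = 487 and P* = 84.
With the subsidy, sellers receive Ps = Pb + 46 for each unit, where Pb is the price buyers pay.
On the curves, Pb = 181.4 - 0.2Q and Ps = 118/13 + (2/13)Q; the wedge Ps − Pb = 46 gives 118/13 + (2/13)Q − (181.4 - 0.2Q) = 46, so Q' = 617.
Then Pb = 181.4 − 0.2·617 = 58 and Ps = 118/13 + (2/13)·617 = 104.
Government outlay = subsidy × quantity = 46 × 617 = 28382.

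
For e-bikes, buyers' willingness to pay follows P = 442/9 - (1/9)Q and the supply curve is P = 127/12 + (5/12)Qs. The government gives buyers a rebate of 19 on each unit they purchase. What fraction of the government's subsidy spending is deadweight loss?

DWL / government spending = 18/109

Pre-subsidy: 442/9 - (1/9)Q = 127/12 + (5/12)Q gives Q* = 73 and P* = 41.
With the rebate, buyers effectively pay Pb = Ps − 19, where Ps is the price sellers receive.
On the curves, Pb = 442/9 - (1/9)Q and Ps = 127/12 + (5/12)Q; the wedge Ps − Pb = 19 gives 127/12 + (5/12)Q − (442/9 - (1/9)Q) = 19, so Q' = 109.
Then Pb = 442/9 − (1/9)·109 = 37 and Ps = 127/12 + (5/12)·109 = 56.
ΔCS = ½(73 + 109)(41 − 37) = 364; ΔPS = ½(73 + 109)(56 − 41) = 1365.
Government spending = 19 × 109 = 2071.
DWL = ½ × 19 × (109 − 73) = 342; fraction = 342 / 2071 = 18/109.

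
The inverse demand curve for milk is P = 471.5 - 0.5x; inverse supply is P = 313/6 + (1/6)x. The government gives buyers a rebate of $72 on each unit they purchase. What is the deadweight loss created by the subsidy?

Deadweight loss = $3888

Pre-subsidy: 471.5 - 0.5x = 313/6 + (1/6)x gives x* = 629 and P* = 157.
With the rebate, buyers effectively pay Pb = Ps − 72, where Ps is the price sellers receive.
On the curves, Pb = 471.5 - 0.5x and Ps = 313/6 + (1/6)x; the wedge Ps − Pb = 72 gives 313/6 + (1/6)x − (471.5 - 0.5x) = 72, so x' = 737.
Then Pb = 471.5 − 0.5·737 = 103 and Ps = 313/6 + (1/6)·737 = 175.
The subsidy expands output by 737 − 629 = 108 past the efficient level; on those units the gap between marginal cost and willingness to pay runs from 0 up to 72.
DWL = ½ × 72 × 108 = 3888.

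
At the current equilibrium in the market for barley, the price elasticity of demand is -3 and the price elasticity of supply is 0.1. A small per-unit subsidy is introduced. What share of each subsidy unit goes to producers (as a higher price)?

Producer share = 30/31

For a small subsidy around the equilibrium, the benefit split depends on the relative slopes, which at a point are proportional to the elasticities.
Buyer share = εs/(εs + |εd|) = 0.1/(0.1 + 3) = 1/31; seller share = |εd|/(εs + |εd|) = 30/31.
So producers capture 30/31 of the subsidy.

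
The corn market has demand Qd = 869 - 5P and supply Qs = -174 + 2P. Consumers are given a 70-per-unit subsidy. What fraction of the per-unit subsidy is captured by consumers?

Pre-subsidy: 869 - 5P = -174 + 2P gives P* = 149, Q* = 124.
With the rebate, buyers effectively pay Pb = Ps − 70, where Ps is the price sellers receive.
Demand in terms of Ps becomes Qd = 869 − 5(Ps − 70) = 1219 - 5Ps. Setting this equal to supply: 1219 - 5Ps = -174 + 2Ps, so Ps = 199.
Buyers pay Pb = 199 − 70 = 129; Q' = -174 + 2·199 = 224.
Buyers' price falls by P* − Pb = 149 − 129 = 20; sellers' price rises by Ps − P* = 199 − 149 = 50.
So consumers capture 20/70 = 2/7 of each unit of subsidy.

Consumer share = 2/7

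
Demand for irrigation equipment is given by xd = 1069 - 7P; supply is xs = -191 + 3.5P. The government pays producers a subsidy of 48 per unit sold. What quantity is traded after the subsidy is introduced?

x' = 341

Pre-subsidy: 1069 - 7P = -191 + 3.5P gives P* = 120, x* = 229.
With the subsidy, sellers receive Ps = Pb + 48 for each unit, where Pb is the price buyers pay.
Supply in terms of Pb becomes xs = -191 + 3.5(Pb + 48) = -23 + 3.5Pb. Setting this equal to demand: 1069 - 7Pb = -23 + 3.5Pb, so Pb = 104.
Sellers receive Ps = 104 + 48 = 152; x' = 1069 − 7·104 = 341.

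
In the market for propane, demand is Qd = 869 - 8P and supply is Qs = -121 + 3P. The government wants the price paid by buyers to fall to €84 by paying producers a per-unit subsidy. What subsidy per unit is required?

At a buyer price of 84, quantity demanded is 869 − 8·84 = 197.
Sellers supply 197 only when they receive Ps with -121 + 3·Ps = 197, i.e. Ps = 106.
s = Ps − Pb = 106 − 84 = 22.

Required subsidy s = €22 per unit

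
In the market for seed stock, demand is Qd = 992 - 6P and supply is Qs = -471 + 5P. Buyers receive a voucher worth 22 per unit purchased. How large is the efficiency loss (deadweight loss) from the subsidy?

Pre-subsidy: 992 - 6P = -471 + 5P gives P* = 133, Q* = 194.
With the rebate, buyers effectively pay Pb = Ps − 22, where Ps is the price sellers receive.
Demand in terms of Ps becomes Qd = 992 − 6(Ps − 22) = 1124 - 6Ps. Setting this equal to supply: 1124 - 6Ps = -471 + 5Ps, so Ps = 145.
Buyers pay Pb = 145 − 22 = 123; Q' = -471 + 5·145 = 254.
The subsidy expands output by 254 − 194 = 60 past the efficient level; on those units the gap between marginal cost and willingness to pay runs from 0 up to 22.
DWL = ½ × 22 × 60 = 660.

Deadweight loss = 660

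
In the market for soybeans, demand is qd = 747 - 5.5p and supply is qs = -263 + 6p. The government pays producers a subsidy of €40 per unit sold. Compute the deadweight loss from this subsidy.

Deadweight loss = 52800/23

Pre-subsidy: 747 - 5.5p = -263 + 6p gives p* = 2020/23, q* = 6071/23.
With the subsidy, sellers receive ps = pb + 40 for each unit, where pb is the price buyers pay.
Supply in terms of pb becomes qs = -263 + 6(pb + 40) = -23 + 6pb. Setting this equal to demand: 747 - 5.5pb = -23 + 6pb, so pb = 1540/23.
Sellers receive ps = 1540/23 + 40 = 2460/23; q' = 747 − 5.5·(1540/23) = 8711/23.
The subsidy expands output by 8711/23 − 6071/23 = 2640/23 past the efficient level; on those units the gap between marginal cost and willingness to pay runs from 0 up to 40.
DWL = ½ × 40 × 2640/23 = 52800/23.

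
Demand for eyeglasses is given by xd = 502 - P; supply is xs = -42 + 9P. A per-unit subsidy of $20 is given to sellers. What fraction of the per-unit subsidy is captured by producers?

Pre-subsidy: 502 - P = -42 + 9P gives P* = 54.4, x* = 447.6.
With the subsidy, sellers receive Ps = Pb + 20 for each unit, where Pb is the price buyers pay.
Supply in terms of Pb becomes xs = -42 + 9(Pb + 20) = 138 + 9Pb. Setting this equal to demand: 502 - Pb = 138 + 9Pb, so Pb = 36.4.
Sellers receive Ps = 36.4 + 20 = 56.4; x' = 502 − 1·36.4 = 465.6.
Buyers' price falls by P* − Pb = 54.4 − 36.4 = 18; sellers' price rises by Ps − P* = 56.4 − 54.4 = 2.
So producers capture 2/20 = 0.1 of each unit of subsidy.

Producer share = 0.1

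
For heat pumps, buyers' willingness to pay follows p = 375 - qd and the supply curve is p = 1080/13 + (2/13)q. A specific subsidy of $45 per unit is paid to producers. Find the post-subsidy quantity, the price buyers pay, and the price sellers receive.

q' = 292; buyers pay $83; sellers receive $128

Pre-subsidy: 375 - q = 1080/13 + (2/13)q gives q* = 253 and p* = 122.
With the subsidy, sellers receive ps = pb + 45 for each unit, where pb is the price buyers pay.
On the curves, pb = 375 - q and ps = 1080/13 + (2/13)q; the wedge ps − pb = 45 gives 1080/13 + (2/13)q − (375 - q) = 45, so q' = 292.
Then pb = 375 − 1·292 = 83 and ps = 1080/13 + (2/13)·292 = 128.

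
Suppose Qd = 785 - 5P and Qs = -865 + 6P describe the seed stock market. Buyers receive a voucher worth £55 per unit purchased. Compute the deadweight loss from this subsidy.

Deadweight loss = £4125

Pre-subsidy: 785 - 5P = -865 + 6P gives P* = 150, Q* = 35.
With the rebate, buyers effectively pay Pb = Ps − 55, where Ps is the price sellers receive.
Demand in terms of Ps becomes Qd = 785 − 5(Ps − 55) = 1060 - 5Ps. Setting this equal to supply: 1060 - 5Ps = -865 + 6Ps, so Ps = 175.
Buyers pay Pb = 175 − 55 = 120; Q' = -865 + 6·175 = 185.
The subsidy expands output by 185 − 35 = 150 past the efficient level; on those units the gap between marginal cost and willingness to pay runs from 0 up to 55.
DWL = ½ × 55 × 150 = 4125.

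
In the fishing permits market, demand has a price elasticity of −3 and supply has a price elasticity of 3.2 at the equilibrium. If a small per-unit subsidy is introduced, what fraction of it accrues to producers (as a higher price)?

For a small subsidy around the equilibrium, the benefit split depends on the relative slopes, which at a point are proportional to the elasticities.
Buyer share = εs/(εs + |εd|) = 3.2/(3.2 + 3) = 16/31; seller share = |εd|/(εs + |εd|) = 15/31.
So producers capture 15/31 of the subsidy.

Producer share = 15/31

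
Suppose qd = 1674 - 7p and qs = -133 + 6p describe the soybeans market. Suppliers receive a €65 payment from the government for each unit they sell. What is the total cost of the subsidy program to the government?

Pre-subsidy: 1674 - 7p = -133 + 6p gives p* = 139, q* = 701.
With the subsidy, sellers receive ps = pb + 65 for each unit, where pb is the price buyers pay.
Supply in terms of pb becomes qs = -133 + 6(pb + 65) = 257 + 6pb. Setting this equal to demand: 1674 - 7pb = 257 + 6pb, so pb = 109.
Sellers receive ps = 109 + 65 = 174; q' = 1674 − 7·109 = 911.
Government outlay = subsidy × quantity = 65 × 911 = 59215.

Government cost = €59215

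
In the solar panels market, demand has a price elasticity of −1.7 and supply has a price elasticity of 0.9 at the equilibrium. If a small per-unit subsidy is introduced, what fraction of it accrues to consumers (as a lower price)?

For a small subsidy around the equilibrium, the benefit split depends on the relative slopes, which at a point are proportional to the elasticities.
Buyer share = εs/(εs + |εd|) = 0.9/(0.9 + 1.7) = 9/26; seller share = |εd|/(εs + |εd|) = 17/26.

Consumer share = 9/26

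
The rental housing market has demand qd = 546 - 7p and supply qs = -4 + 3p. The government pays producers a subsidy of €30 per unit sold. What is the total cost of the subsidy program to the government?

Government cost = €6720

Pre-subsidy: 546 - 7p = -4 + 3p gives p* = 55, q* = 161.
With the subsidy, sellers receive ps = pb + 30 for each unit, where pb is the price buyers pay.
Supply in terms of pb becomes qs = -4 + 3(pb + 30) = 86 + 3pb. Setting this equal to demand: 546 - 7pb = 86 + 3pb, so pb = 46.
Sellers receive ps = 46 + 30 = 76; q' = 546 − 7·46 = 224.
Government outlay = subsidy × quantity = 30 × 224 = 6720.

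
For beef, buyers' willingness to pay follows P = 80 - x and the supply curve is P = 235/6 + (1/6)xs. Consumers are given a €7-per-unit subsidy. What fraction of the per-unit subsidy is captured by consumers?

Pre-subsidy: 80 - x = 235/6 + (1/6)x gives x* = 35 and P* = 45.
With the rebate, buyers effectively pay Pb = Ps − 7, where Ps is the price sellers receive.
On the curves, Pb = 80 - x and Ps = 235/6 + (1/6)x; the wedge Ps − Pb = 7 gives 235/6 + (1/6)x − (80 - x) = 7, so x' = 41.
Then Pb = 80 − 1·41 = 39 and Ps = 235/6 + (1/6)·41 = 46.
Buyers' price falls by P* − Pb = 45 − 39 = 6; sellers' price rises by Ps − P* = 46 − 45 = 1.
So consumers capture 6/7 = 6/7 of each unit of subsidy.

Consumer share = 6/7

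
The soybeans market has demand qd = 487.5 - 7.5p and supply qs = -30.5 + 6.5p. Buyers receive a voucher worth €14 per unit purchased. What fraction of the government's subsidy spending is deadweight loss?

DWL / government spending = 13/138

Pre-subsidy: 487.5 - 7.5p = -30.5 + 6.5p gives p* = 37, q* = 210.
With the rebate, buyers effectively pay pb = ps − 14, where ps is the price sellers receive.
Demand in terms of ps becomes qd = 487.5 − 7.5(ps − 14) = 592.5 - 7.5ps. Setting this equal to supply: 592.5 - 7.5ps = -30.5 + 6.5ps, so ps = 44.5.
Buyers pay pb = 44.5 − 14 = 30.5; q' = -30.5 + 6.5·44.5 = 258.75.
ΔCS = ½(210 + 258.75)(37 − 30.5) = 1523.4375; ΔPS = ½(210 + 258.75)(44.5 − 37) = 1757.8125.
Government spending = 14 × 258.75 = 3622.5.
DWL = ½ × 14 × (258.75 − 210) = 341.25; fraction = 341.25 / 3622.5 = 13/138.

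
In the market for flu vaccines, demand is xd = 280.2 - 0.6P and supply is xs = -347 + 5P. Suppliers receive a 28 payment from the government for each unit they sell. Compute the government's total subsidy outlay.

Pre-subsidy: 280.2 - 0.6P = -347 + 5P gives P* = 112, x* = 213.
With the subsidy, sellers receive Ps = Pb + 28 for each unit, where Pb is the price buyers pay.
Supply in terms of Pb becomes xs = -347 + 5(Pb + 28) = -207 + 5Pb. Setting this equal to demand: 280.2 - 0.6Pb = -207 + 5Pb, so Pb = 87.
Sellers receive Ps = 87 + 28 = 115; x' = 280.2 − 0.6·87 = 228.
Government outlay = subsidy × quantity = 28 × 228 = 6384.

Government cost = 6384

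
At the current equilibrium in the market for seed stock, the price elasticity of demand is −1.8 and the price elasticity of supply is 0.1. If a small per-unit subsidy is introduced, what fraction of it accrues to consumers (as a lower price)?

Consumer share = 1/19

For a small subsidy around the equilibrium, the benefit split depends on the relative slopes, which at a point are proportional to the elasticities.
Buyer share = εs/(εs + |εd|) = 0.1/(0.1 + 1.8) = 1/19; seller share = |εd|/(εs + |εd|) = 18/19.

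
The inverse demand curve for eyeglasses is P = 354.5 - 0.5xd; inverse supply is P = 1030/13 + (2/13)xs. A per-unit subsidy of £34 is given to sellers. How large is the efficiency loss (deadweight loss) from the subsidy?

Deadweight loss = £884

Pre-subsidy: 354.5 - 0.5x = 1030/13 + (2/13)x gives x* = 421 and P* = 144.
With the subsidy, sellers receive Ps = Pb + 34 for each unit, where Pb is the price buyers pay.
On the curves, Pb = 354.5 - 0.5x and Ps = 1030/13 + (2/13)x; the wedge Ps − Pb = 34 gives 1030/13 + (2/13)x − (354.5 - 0.5x) = 34, so x' = 473.
Then Pb = 354.5 − 0.5·473 = 118 and Ps = 1030/13 + (2/13)·473 = 152.
The subsidy expands output by 473 − 421 = 52 past the efficient level; on those units the gap between marginal cost and willingness to pay runs from 0 up to 34.
DWL = ½ × 34 × 52 = 884.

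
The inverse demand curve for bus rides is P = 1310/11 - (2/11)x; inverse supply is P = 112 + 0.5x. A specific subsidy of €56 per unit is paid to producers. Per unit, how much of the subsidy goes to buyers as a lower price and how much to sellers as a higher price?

Pre-subsidy: 1310/11 - (2/11)x = 112 + 0.5x gives x* = 10.4 and P* = 117.2.
With the subsidy, sellers receive Ps = Pb + 56 for each unit, where Pb is the price buyers pay.
On the curves, Pb = 1310/11 - (2/11)x and Ps = 112 + 0.5x; the wedge Ps − Pb = 56 gives 112 + 0.5x − (1310/11 - (2/11)x) = 56, so x' = 1388/15.
Then Pb = 1310/11 − (2/11)·(1388/15) = 1534/15 and Ps = 112 + 0.5·(1388/15) = 2374/15.
Buyers' price falls by P* − Pb = 117.2 − 1534/15 = 224/15; sellers' price rises by Ps − P* = 2374/15 − 117.2 = 616/15.

Buyers gain 224/15 per unit; sellers gain 616/15 per unit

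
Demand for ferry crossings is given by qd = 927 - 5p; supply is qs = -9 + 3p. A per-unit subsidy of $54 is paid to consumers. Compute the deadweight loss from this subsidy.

Deadweight loss = $2733.75

Pre-subsidy: 927 - 5p = -9 + 3p gives p* = 117, q* = 342.
With the rebate, buyers effectively pay pb = ps − 54, where ps is the price sellers receive.
Demand in terms of ps becomes qd = 927 − 5(ps − 54) = 1197 - 5ps. Setting this equal to supply: 1197 - 5ps = -9 + 3ps, so ps = 150.75.
Buyers pay pb = 150.75 − 54 = 96.75; q' = -9 + 3·150.75 = 443.25.
The subsidy expands output by 443.25 − 342 = 101.25 past the efficient level; on those units the gap between marginal cost and willingness to pay runs from 0 up to 54.
DWL = ½ × 54 × 101.25 = 2733.75.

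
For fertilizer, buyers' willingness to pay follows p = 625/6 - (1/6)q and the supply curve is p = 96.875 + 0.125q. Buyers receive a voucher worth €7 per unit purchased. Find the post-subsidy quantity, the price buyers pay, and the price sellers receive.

q' = 49; buyers pay €96; sellers receive €103

Pre-subsidy: 625/6 - (1/6)q = 96.875 + 0.125q gives q* = 25 and p* = 100.
With the rebate, buyers effectively pay pb = ps − 7, where ps is the price sellers receive.
On the curves, pb = 625/6 - (1/6)q and ps = 96.875 + 0.125q; the wedge ps − pb = 7 gives 96.875 + 0.125q − (625/6 - (1/6)q) = 7, so q' = 49.
Then pb = 625/6 − (1/6)·49 = 96 and ps = 96.875 + 0.125·49 = 103.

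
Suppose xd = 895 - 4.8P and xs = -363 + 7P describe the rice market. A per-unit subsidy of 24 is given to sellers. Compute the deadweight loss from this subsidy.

Pre-subsidy: 895 - 4.8P = -363 + 7P gives P* = 6290/59, x* = 22613/59.
With the subsidy, sellers receive Ps = Pb + 24 for each unit, where Pb is the price buyers pay.
Supply in terms of Pb becomes xs = -363 + 7(Pb + 24) = -195 + 7Pb. Setting this equal to demand: 895 - 4.8Pb = -195 + 7Pb, so Pb = 5450/59.
Sellers receive Ps = 5450/59 + 24 = 6866/59; x' = 895 − 4.8·(5450/59) = 26645/59.
The subsidy expands output by 26645/59 − 22613/59 = 4032/59 past the efficient level; on those units the gap between marginal cost and willingness to pay runs from 0 up to 24.
DWL = ½ × 24 × 4032/59 = 48384/59.

Deadweight loss = 48384/59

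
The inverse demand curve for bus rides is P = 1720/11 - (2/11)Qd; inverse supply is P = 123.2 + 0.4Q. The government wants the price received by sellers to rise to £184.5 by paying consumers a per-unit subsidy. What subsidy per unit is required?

Required subsidy s = £56 per unit

At a seller price of 184.5, quantity supplied is -308 + 2.5·184.5 = 153.25.
Buyers absorb 153.25 only when they pay Pb = 1720/11 − (2/11)·153.25 = 128.5.
s = Ps − Pb = 184.5 − 128.5 = 56.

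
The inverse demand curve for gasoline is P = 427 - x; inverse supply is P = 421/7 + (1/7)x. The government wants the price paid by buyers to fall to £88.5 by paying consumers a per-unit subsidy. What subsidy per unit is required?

Required subsidy s = £20 per unit

At a buyer price of 88.5, quantity demanded is 427 − 1·88.5 = 338.5.
Sellers supply 338.5 only when they receive Ps = 421/7 + (1/7)·338.5 = 108.5.
s = Ps − Pb = 108.5 − 88.5 = 20.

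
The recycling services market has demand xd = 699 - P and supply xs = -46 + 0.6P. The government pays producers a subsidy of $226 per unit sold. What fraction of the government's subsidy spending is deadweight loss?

DWL / government spending = 339/2545

Pre-subsidy: 699 - P = -46 + 0.6P gives P* = 465.625, x* = 233.375.
With the subsidy, sellers receive Ps = Pb + 226 for each unit, where Pb is the price buyers pay.
Supply in terms of Pb becomes xs = -46 + 0.6(Pb + 226) = 89.6 + 0.6Pb. Setting this equal to demand: 699 - Pb = 89.6 + 0.6Pb, so Pb = 380.875.
Sellers receive Ps = 380.875 + 226 = 606.875; x' = 699 − 1·380.875 = 318.125.
ΔCS = ½(233.375 + 318.125)(465.625 − 380.875) = 23369.8125; ΔPS = ½(233.375 + 318.125)(606.875 − 465.625) = 38949.6875.
Government spending = 226 × 318.125 = 71896.25.
DWL = ½ × 226 × (318.125 − 233.375) = 9576.75; fraction = 9576.75 / 71896.25 = 339/2545.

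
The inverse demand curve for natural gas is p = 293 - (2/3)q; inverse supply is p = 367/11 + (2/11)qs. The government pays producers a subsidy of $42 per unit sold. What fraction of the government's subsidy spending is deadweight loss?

DWL / government spending = 11/158

Pre-subsidy: 293 - (2/3)q = 367/11 + (2/11)q gives q* = 306 and p* = 89.
With the subsidy, sellers receive ps = pb + 42 for each unit, where pb is the price buyers pay.
On the curves, pb = 293 - (2/3)q and ps = 367/11 + (2/11)q; the wedge ps − pb = 42 gives 367/11 + (2/11)q − (293 - (2/3)q) = 42, so q' = 355.5.
Then pb = 293 − (2/3)·355.5 = 56 and ps = 367/11 + (2/11)·355.5 = 98.
ΔCS = ½(306 + 355.5)(89 − 56) = 10914.75; ΔPS = ½(306 + 355.5)(98 − 89) = 2976.75.
Government spending = 42 × 355.5 = 14931.
DWL = ½ × 42 × (355.5 − 306) = 1039.5; fraction = 1039.5 / 14931 = 11/158.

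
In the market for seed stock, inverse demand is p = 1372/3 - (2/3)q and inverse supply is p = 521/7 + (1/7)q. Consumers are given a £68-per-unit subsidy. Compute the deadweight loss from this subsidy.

Pre-subsidy: 1372/3 - (2/3)q = 521/7 + (1/7)q gives q* = 473 and p* = 142.
With the rebate, buyers effectively pay pb = ps − 68, where ps is the price sellers receive.
On the curves, pb = 1372/3 - (2/3)q and ps = 521/7 + (1/7)q; the wedge ps − pb = 68 gives 521/7 + (1/7)q − (1372/3 - (2/3)q) = 68, so q' = 557.
Then pb = 1372/3 − (2/3)·557 = 86 and ps = 521/7 + (1/7)·557 = 154.
The subsidy expands output by 557 − 473 = 84 past the efficient level; on those units the gap between marginal cost and willingness to pay runs from 0 up to 68.
DWL = ½ × 68 × 84 = 2856.

Deadweight loss = £2856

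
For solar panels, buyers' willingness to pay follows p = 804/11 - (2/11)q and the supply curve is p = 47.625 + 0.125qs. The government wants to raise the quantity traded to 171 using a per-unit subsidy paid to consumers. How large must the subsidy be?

At q = 171, from the demand curve buyers pay pb = 804/11 − (2/11)·171 = 42; from the supply curve sellers need ps = 47.625 + 0.125·171 = 69.
The subsidy must fill the gap: s = ps − pb = 69 − 42 = 27.

Required subsidy s = 27 per unit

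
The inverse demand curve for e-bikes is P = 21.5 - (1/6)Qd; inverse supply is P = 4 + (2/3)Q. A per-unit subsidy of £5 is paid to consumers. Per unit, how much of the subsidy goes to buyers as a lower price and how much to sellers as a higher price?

Buyers gain £1 per unit; sellers gain £4 per unit

Pre-subsidy: 21.5 - (1/6)Q = 4 + (2/3)Q gives Q* = 21 and P* = 18.
With the rebate, buyers effectively pay Pb = Ps − 5, where Ps is the price sellers receive.
On the curves, Pb = 21.5 - (1/6)Q and Ps = 4 + (2/3)Q; the wedge Ps − Pb = 5 gives 4 + (2/3)Q − (21.5 - (1/6)Q) = 5, so Q' = 27.
Then Pb = 21.5 − (1/6)·27 = 17 and Ps = 4 + (2/3)·27 = 22.
Buyers' price falls by P* − Pb = 18 − 17 = 1; sellers' price rises by Ps − P* = 22 − 18 = 4.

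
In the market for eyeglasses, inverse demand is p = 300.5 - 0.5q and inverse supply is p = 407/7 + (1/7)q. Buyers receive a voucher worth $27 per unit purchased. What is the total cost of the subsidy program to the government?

Pre-subsidy: 300.5 - 0.5q = 407/7 + (1/7)q gives q* = 377 and p* = 112.
With the rebate, buyers effectively pay pb = ps − 27, where ps is the price sellers receive.
On the curves, pb = 300.5 - 0.5q and ps = 407/7 + (1/7)q; the wedge ps − pb = 27 gives 407/7 + (1/7)q − (300.5 - 0.5q) = 27, so q' = 419.
Then pb = 300.5 − 0.5·419 = 91 and ps = 407/7 + (1/7)·419 = 118.
Government outlay = subsidy × quantity = 27 × 419 = 11313.

Government cost = $11313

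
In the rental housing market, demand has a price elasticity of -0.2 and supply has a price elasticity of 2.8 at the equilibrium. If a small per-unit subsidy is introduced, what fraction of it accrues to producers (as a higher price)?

Producer share = 1/15

For a small subsidy around the equilibrium, the benefit split depends on the relative slopes, which at a point are proportional to the elasticities.
Buyer share = εs/(εs + |εd|) = 2.8/(2.8 + 0.2) = 14/15; seller share = |εd|/(εs + |εd|) = 1/15.
So producers capture 1/15 of the subsidy.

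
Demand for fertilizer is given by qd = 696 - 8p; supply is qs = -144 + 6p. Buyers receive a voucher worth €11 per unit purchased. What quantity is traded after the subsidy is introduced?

Pre-subsidy: 696 - 8p = -144 + 6p gives p* = 60, q* = 216.
With the rebate, buyers effectively pay pb = ps − 11, where ps is the price sellers receive.
Demand in terms of ps becomes qd = 696 − 8(ps − 11) = 784 - 8ps. Setting this equal to supply: 784 - 8ps = -144 + 6ps, so ps = 464/7.
Buyers pay pb = 464/7 − 11 = 387/7; q' = -144 + 6·(464/7) = 1776/7.

q' = 1776/7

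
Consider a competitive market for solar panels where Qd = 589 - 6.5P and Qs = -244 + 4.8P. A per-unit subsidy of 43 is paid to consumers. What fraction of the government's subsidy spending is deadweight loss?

Pre-subsidy: 589 - 6.5P = -244 + 4.8P gives P* = 8330/113, Q* = 12412/113.
With the rebate, buyers effectively pay Pb = Ps − 43, where Ps is the price sellers receive.
Demand in terms of Ps becomes Qd = 589 − 6.5(Ps − 43) = 868.5 - 6.5Ps. Setting this equal to supply: 868.5 - 6.5Ps = -244 + 4.8Ps, so Ps = 11125/113.
Buyers pay Pb = 11125/113 − 43 = 6266/113; Q' = -244 + 4.8·(11125/113) = 25828/113.
ΔCS = ½(12412/113 + 25828/113)(8330/113 − 6266/113) = 39463680/12769; ΔPS = ½(12412/113 + 25828/113)(11125/113 − 8330/113) = 53440400/12769.
Government spending = 43 × 25828/113 = 1110604/113.
DWL = ½ × 43 × (25828/113 − 12412/113) = 288444/113; fraction = (288444/113) / (1110604/113) = 1677/6457.

DWL / government spending = 1677/6457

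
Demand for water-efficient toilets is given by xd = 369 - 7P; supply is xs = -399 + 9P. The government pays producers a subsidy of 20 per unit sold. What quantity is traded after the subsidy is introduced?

x' = 111.75

Pre-subsidy: 369 - 7P = -399 + 9P gives P* = 48, x* = 33.
With the subsidy, sellers receive Ps = Pb + 20 for each unit, where Pb is the price buyers pay.
Supply in terms of Pb becomes xs = -399 + 9(Pb + 20) = -219 + 9Pb. Setting this equal to demand: 369 - 7Pb = -219 + 9Pb, so Pb = 36.75.
Sellers receive Ps = 36.75 + 20 = 56.75; x' = 369 − 7·36.75 = 111.75.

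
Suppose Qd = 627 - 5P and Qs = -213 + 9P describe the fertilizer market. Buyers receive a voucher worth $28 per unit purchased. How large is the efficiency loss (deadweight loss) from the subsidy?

Deadweight loss = $1260

Pre-subsidy: 627 - 5P = -213 + 9P gives P* = 60, Q* = 327.
With the rebate, buyers effectively pay Pb = Ps − 28, where Ps is the price sellers receive.
Demand in terms of Ps becomes Qd = 627 − 5(Ps − 28) = 767 - 5Ps. Setting this equal to supply: 767 - 5Ps = -213 + 9Ps, so Ps = 70.
Buyers pay Pb = 70 − 28 = 42; Q' = -213 + 9·70 = 417.
The subsidy expands output by 417 − 327 = 90 past the efficient level; on those units the gap between marginal cost and willingness to pay runs from 0 up to 28.
DWL = ½ × 28 × 90 = 1260.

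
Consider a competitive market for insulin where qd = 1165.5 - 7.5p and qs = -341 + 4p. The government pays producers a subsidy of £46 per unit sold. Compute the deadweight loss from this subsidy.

Pre-subsidy: 1165.5 - 7.5p = -341 + 4p gives p* = 131, q* = 183.
With the subsidy, sellers receive ps = pb + 46 for each unit, where pb is the price buyers pay.
Supply in terms of pb becomes qs = -341 + 4(pb + 46) = -157 + 4pb. Setting this equal to demand: 1165.5 - 7.5pb = -157 + 4pb, so pb = 115.
Sellers receive ps = 115 + 46 = 161; q' = 1165.5 − 7.5·115 = 303.
The subsidy expands output by 303 − 183 = 120 past the efficient level; on those units the gap between marginal cost and willingness to pay runs from 0 up to 46.
DWL = ½ × 46 × 120 = 2760.

Deadweight loss = £2760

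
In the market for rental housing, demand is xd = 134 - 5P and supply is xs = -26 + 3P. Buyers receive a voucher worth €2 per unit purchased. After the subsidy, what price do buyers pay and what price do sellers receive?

Pre-subsidy: 134 - 5P = -26 + 3P gives P* = 20, x* = 34.
With the rebate, buyers effectively pay Pb = Ps − 2, where Ps is the price sellers receive.
Demand in terms of Ps becomes xd = 134 − 5(Ps − 2) = 144 - 5Ps. Setting this equal to supply: 144 - 5Ps = -26 + 3Ps, so Ps = 21.25.
Buyers pay Pb = 21.25 − 2 = 19.25; x' = -26 + 3·21.25 = 37.75.

Buyers pay €19.25; sellers receive €21.25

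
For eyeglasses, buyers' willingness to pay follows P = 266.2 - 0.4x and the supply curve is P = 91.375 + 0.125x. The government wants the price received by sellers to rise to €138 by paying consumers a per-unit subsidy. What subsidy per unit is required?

Required subsidy s = €21 per unit

At a seller price of 138, quantity supplied is -731 + 8·138 = 373.
Buyers absorb 373 only when they pay Pb = 266.2 − 0.4·373 = 117.
s = Ps − Pb = 138 − 117 = 21.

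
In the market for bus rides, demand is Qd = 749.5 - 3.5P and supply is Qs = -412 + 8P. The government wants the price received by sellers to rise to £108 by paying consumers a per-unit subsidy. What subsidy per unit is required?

Required subsidy s = £23 per unit

At a seller price of 108, quantity supplied is -412 + 8·108 = 452.
Buyers absorb 452 only when they pay Pb with 749.5 − 3.5·Pb = 452, i.e. Pb = 85.
s = Ps − Pb = 108 − 85 = 23.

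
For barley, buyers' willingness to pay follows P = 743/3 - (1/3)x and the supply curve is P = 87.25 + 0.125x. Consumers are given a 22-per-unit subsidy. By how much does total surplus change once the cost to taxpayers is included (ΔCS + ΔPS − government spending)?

Net change in total surplus = -528

Pre-subsidy: 743/3 - (1/3)x = 87.25 + 0.125x gives x* = 350 and P* = 131.
With the rebate, buyers effectively pay Pb = Ps − 22, where Ps is the price sellers receive.
On the curves, Pb = 743/3 - (1/3)x and Ps = 87.25 + 0.125x; the wedge Ps − Pb = 22 gives 87.25 + 0.125x − (743/3 - (1/3)x) = 22, so x' = 398.
Then Pb = 743/3 − (1/3)·398 = 115 and Ps = 87.25 + 0.125·398 = 137.
ΔCS = ½(350 + 398)(131 − 115) = 5984; ΔPS = ½(350 + 398)(137 − 131) = 2244.
Government spending = 22 × 398 = 8756.
Net change = 5984 + 2244 − 8756 = -528. The loss equals the DWL triangle ½·22·48.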